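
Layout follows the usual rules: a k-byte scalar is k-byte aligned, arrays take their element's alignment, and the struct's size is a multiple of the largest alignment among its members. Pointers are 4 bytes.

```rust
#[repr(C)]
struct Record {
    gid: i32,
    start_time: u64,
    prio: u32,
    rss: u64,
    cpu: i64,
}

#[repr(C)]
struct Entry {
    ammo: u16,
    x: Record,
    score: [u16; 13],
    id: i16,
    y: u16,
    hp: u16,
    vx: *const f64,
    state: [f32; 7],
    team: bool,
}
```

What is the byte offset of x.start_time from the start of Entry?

Record: @0: gid [4B, align 4] → 4; +4 pad (align 8); @8: start_time [8B, align 8] → 16; @16: prio [4B, align 4] → 20; +4 pad (align 8); @24: rss [8B, align 8] → 32; @32: cpu [8B, align 8] → 40; size 40, align 8
@0: ammo [2B, align 2] → 2
+6 pad (align 8)
@8: x [40B, align 8] → 48
within Record: start_time at 8
8 + 8 = 16

16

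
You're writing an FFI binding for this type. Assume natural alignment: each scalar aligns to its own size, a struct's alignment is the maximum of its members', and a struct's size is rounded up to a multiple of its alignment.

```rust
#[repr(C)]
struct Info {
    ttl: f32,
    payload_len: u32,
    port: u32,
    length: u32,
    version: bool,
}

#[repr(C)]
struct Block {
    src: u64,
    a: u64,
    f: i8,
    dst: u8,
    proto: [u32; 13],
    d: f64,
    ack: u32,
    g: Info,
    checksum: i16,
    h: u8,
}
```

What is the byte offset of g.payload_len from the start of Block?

Info: @0: ttl [4B, align 4] → 4; @4: payload_len [4B, align 4] → 8; @8: port [4B, align 4] → 12; @12: length [4B, align 4] → 16; @16: version [1B, align 1] → 17; +3 tail pad (align 4); size 20, align 4
@0: src [8B, align 8] → 8
@8: a [8B, align 8] → 16
@16: f [1B, align 1] → 17
@17: dst [1B, align 1] → 18
+2 pad (align 4)
@20: proto [52B, align 4] → 72
@72: d [8B, align 8] → 80
@80: ack [4B, align 4] → 84
@84: g [20B, align 4] → 104
within Info: payload_len at 4
84 + 4 = 88

88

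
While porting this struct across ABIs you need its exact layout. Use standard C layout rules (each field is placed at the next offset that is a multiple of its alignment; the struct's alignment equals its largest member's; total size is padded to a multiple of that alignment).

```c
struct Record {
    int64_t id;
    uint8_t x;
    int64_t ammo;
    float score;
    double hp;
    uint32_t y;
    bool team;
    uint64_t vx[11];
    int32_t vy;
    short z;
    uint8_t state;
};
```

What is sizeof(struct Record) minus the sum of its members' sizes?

15

0..8  id  (8B, 8-aligned)
8..9  x  (1B, 1-aligned)
9..16  -- padding (7B)
16..24  ammo  (8B, 8-aligned)
24..28  score  (4B, 4-aligned)
28..32  -- padding (4B)
32..40  hp  (8B, 8-aligned)
40..44  y  (4B, 4-aligned)
44..45  team  (1B, 1-aligned)
45..48  -- padding (3B)
48..136  vx  (88B, 8-aligned)
136..140  vy  (4B, 4-aligned)
140..142  z  (2B, 2-aligned)
142..143  state  (1B, 1-aligned)
143..144  -- tail padding (1B)
sizeof = 144, alignof = 8
data bytes 129, size 144 → padding 15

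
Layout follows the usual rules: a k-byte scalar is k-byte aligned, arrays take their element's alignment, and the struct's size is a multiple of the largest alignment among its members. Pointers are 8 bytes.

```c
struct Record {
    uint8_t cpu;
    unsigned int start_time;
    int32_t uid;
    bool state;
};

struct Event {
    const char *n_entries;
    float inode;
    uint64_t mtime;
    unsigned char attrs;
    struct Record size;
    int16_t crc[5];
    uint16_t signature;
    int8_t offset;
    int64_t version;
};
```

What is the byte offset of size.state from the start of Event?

Record: @0: cpu [1B, align 1] → 1; +3 pad (align 4); @4: start_time [4B, align 4] → 8; @8: uid [4B, align 4] → 12; @12: state [1B, align 1] → 13; +3 tail pad (align 4); size 16, align 4
@0: n_entries [8B, align 8] → 8
@8: inode [4B, align 4] → 12
+4 pad (align 8)
@16: mtime [8B, align 8] → 24
@24: attrs [1B, align 1] → 25
+3 pad (align 4)
@28: size [16B, align 4] → 44
within Record: state at 12
28 + 12 = 40

40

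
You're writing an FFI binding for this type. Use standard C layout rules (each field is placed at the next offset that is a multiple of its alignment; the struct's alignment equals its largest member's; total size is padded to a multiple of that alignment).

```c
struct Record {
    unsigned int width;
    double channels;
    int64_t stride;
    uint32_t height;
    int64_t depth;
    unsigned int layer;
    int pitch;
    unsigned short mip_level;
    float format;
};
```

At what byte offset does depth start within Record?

@0: width [4B, align 4] → 4
+4 pad (align 8)
@8: channels [8B, align 8] → 16
@16: stride [8B, align 8] → 24
@24: height [4B, align 4] → 28
+4 pad (align 8)
@32: depth [8B, align 8] → 40

32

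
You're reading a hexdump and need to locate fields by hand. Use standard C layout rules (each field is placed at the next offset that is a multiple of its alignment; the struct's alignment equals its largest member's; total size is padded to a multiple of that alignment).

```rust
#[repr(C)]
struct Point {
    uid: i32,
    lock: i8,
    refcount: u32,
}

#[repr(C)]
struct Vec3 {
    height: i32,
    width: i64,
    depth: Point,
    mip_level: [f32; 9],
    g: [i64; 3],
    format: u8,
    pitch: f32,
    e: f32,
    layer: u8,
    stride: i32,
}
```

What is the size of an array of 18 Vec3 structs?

2016

Point: 0..4  uid  (4B, 4-aligned); 4..5  lock  (1B, 1-aligned); 5..8  -- padding (3B); 8..12  refcount  (4B, 4-aligned); sizeof = 12, alignof = 4
0..4  height  (4B, 4-aligned)
4..8  -- padding (4B)
8..16  width  (8B, 8-aligned)
16..28  depth  (12B, 4-aligned)
28..64  mip_level  (36B, 4-aligned)
64..88  g  (24B, 8-aligned)
88..89  format  (1B, 1-aligned)
89..92  -- padding (3B)
92..96  pitch  (4B, 4-aligned)
96..100  e  (4B, 4-aligned)
100..101  layer  (1B, 1-aligned)
101..104  -- padding (3B)
104..108  stride  (4B, 4-aligned)
108..112  -- tail padding (4B)
sizeof = 112, alignof = 8
array of 18: 18 × 112 = 2016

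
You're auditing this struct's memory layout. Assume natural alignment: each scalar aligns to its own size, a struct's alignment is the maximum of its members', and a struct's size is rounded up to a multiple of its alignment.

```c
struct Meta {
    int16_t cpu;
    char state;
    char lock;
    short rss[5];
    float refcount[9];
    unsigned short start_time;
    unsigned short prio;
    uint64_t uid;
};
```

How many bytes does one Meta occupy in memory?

64 bytes

cpu at 0 (size 2, align 2) → ends 2
state at 2 (size 1, align 1) → ends 3
lock at 3 (size 1, align 1) → ends 4
rss at 4 (size 10, align 2) → ends 14
pad 2 to align 4 for refcount
refcount at 16 (size 36, align 4) → ends 52
start_time at 52 (size 2, align 2) → ends 54
prio at 54 (size 2, align 2) → ends 56
uid at 56 (size 8, align 8) → ends 64
total 64 bytes, alignment 8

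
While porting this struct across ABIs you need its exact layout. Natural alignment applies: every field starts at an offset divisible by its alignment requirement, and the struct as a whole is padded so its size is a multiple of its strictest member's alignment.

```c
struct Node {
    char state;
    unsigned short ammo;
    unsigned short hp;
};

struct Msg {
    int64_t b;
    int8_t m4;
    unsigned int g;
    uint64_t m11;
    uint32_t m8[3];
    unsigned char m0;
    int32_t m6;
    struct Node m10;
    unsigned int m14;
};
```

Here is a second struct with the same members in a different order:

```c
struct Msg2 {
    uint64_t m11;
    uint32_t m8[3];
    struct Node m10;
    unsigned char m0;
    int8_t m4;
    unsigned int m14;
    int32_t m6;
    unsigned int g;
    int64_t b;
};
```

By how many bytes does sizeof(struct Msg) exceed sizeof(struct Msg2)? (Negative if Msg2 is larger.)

8

Node: @0: state [1B, align 1] → 1; +1 pad (align 2); @2: ammo [2B, align 2] → 4; @4: hp [2B, align 2] → 6; size 6, align 2
@0: b [8B, align 8] → 8
@8: m4 [1B, align 1] → 9
+3 pad (align 4)
@12: g [4B, align 4] → 16
@16: m11 [8B, align 8] → 24
@24: m8 [12B, align 4] → 36
@36: m0 [1B, align 1] → 37
+3 pad (align 4)
@40: m6 [4B, align 4] → 44
@44: m10 [6B, align 2] → 50
+2 pad (align 4)
@52: m14 [4B, align 4] → 56
size 56, align 8
— Msg2 —
@0: m11 [8B, align 8] → 8
@8: m8 [12B, align 4] → 20
@20: m10 [6B, align 2] → 26
@26: m0 [1B, align 1] → 27
@27: m4 [1B, align 1] → 28
@28: m14 [4B, align 4] → 32
@32: m6 [4B, align 4] → 36
@36: g [4B, align 4] → 40
@40: b [8B, align 8] → 48
size 48, align 8
56 − 48 = 8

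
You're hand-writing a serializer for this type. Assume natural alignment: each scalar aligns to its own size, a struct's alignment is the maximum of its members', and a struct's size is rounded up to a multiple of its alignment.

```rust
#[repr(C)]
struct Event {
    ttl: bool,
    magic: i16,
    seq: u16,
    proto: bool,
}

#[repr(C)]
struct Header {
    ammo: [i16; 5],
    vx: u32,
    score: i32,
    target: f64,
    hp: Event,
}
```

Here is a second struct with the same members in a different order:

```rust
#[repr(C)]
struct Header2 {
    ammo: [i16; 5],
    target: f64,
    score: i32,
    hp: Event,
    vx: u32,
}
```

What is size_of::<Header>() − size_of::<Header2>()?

0

Event: ttl at 0 (size 1, align 1) → ends 1; pad 1 to align 2 for magic; magic at 2 (size 2, align 2) → ends 4; seq at 4 (size 2, align 2) → ends 6; proto at 6 (size 1, align 1) → ends 7; tail pad 1 to reach multiple of 2; total 8 bytes, alignment 2
ammo at 0 (size 10, align 2) → ends 10
pad 2 to align 4 for vx
vx at 12 (size 4, align 4) → ends 16
score at 16 (size 4, align 4) → ends 20
pad 4 to align 8 for target
target at 24 (size 8, align 8) → ends 32
hp at 32 (size 8, align 2) → ends 40
total 40 bytes, alignment 8
— Header2 —
ammo at 0 (size 10, align 2) → ends 10
pad 6 to align 8 for target
target at 16 (size 8, align 8) → ends 24
score at 24 (size 4, align 4) → ends 28
hp at 28 (size 8, align 2) → ends 36
vx at 36 (size 4, align 4) → ends 40
total 40 bytes, alignment 8
40 − 40 = 0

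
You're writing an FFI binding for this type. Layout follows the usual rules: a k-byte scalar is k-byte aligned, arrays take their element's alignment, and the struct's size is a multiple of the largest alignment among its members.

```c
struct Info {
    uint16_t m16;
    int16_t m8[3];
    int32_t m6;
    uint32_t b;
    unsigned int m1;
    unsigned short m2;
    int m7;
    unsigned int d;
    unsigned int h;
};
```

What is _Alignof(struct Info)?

4

member alignments: m16=2, m8=2, m6=4, b=4, m1=4, m2=2, m7=4, d=4, h=4
max = 4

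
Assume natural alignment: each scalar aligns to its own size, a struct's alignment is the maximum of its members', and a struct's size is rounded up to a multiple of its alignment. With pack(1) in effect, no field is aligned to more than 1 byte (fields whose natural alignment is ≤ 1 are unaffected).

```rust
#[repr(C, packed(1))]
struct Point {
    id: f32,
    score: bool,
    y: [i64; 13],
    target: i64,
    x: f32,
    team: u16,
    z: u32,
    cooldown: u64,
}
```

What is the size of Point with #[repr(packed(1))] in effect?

0..4  id  (4B, 1-aligned)
4..5  score  (1B, 1-aligned)
5..109  y  (104B, 1-aligned)
109..117  target  (8B, 1-aligned)
117..121  x  (4B, 1-aligned)
121..123  team  (2B, 1-aligned)
123..127  z  (4B, 1-aligned)
127..135  cooldown  (8B, 1-aligned)
sizeof = 135, alignof = 1

135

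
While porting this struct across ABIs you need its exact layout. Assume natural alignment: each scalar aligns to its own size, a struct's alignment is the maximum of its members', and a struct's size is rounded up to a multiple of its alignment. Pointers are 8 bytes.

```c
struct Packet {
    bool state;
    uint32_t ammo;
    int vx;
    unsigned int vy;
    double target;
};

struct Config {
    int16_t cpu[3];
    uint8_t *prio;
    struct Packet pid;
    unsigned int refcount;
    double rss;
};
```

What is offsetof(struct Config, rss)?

Packet: @0: state [1B, align 1] → 1; +3 pad (align 4); @4: ammo [4B, align 4] → 8; @8: vx [4B, align 4] → 12; @12: vy [4B, align 4] → 16; @16: target [8B, align 8] → 24; size 24, align 8
@0: cpu [6B, align 2] → 6
+2 pad (align 8)
@8: prio [8B, align 8] → 16
@16: pid [24B, align 8] → 40
@40: refcount [4B, align 4] → 44
+4 pad (align 8)
@48: rss [8B, align 8] → 56

48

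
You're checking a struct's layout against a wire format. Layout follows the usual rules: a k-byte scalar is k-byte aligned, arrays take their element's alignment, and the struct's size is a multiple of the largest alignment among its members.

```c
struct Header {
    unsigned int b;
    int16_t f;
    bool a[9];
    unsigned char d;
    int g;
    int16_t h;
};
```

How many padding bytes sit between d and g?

0

0..4  b  (4B, 4-aligned)
4..6  f  (2B, 2-aligned)
6..15  a  (9B, 1-aligned)
15..16  d  (1B, 1-aligned)
16..20  g  (4B, 4-aligned)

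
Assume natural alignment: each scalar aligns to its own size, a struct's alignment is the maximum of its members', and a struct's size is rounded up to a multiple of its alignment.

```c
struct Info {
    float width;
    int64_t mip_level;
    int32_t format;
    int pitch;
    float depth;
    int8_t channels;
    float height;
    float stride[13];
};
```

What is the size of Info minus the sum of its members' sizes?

0..4  width  (4B, 4-aligned)
4..8  -- padding (4B)
8..16  mip_level  (8B, 8-aligned)
16..20  format  (4B, 4-aligned)
20..24  pitch  (4B, 4-aligned)
24..28  depth  (4B, 4-aligned)
28..29  channels  (1B, 1-aligned)
29..32  -- padding (3B)
32..36  height  (4B, 4-aligned)
36..88  stride  (52B, 4-aligned)
sizeof = 88, alignof = 8
data bytes 81, size 88 → padding 7

7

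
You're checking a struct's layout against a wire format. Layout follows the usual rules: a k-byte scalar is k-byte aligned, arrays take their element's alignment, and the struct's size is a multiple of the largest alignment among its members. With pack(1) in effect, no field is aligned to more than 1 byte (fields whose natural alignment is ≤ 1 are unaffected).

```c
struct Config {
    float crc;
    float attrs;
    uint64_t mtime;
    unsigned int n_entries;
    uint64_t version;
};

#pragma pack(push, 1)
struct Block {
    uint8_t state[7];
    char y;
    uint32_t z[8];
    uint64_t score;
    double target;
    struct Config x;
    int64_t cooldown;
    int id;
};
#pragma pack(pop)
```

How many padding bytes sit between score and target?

Config: crc at 0 (size 4, align 4) → ends 4; attrs at 4 (size 4, align 4) → ends 8; mtime at 8 (size 8, align 8) → ends 16; n_entries at 16 (size 4, align 4) → ends 20; pad 4 to align 8 for version; version at 24 (size 8, align 8) → ends 32; total 32 bytes, alignment 8
state at 0 (size 7, align 1) → ends 7
y at 7 (size 1, align 1) → ends 8
z at 8 (size 32, align 1) → ends 40
score at 40 (size 8, align 1) → ends 48
target at 48 (size 8, align 1) → ends 56

0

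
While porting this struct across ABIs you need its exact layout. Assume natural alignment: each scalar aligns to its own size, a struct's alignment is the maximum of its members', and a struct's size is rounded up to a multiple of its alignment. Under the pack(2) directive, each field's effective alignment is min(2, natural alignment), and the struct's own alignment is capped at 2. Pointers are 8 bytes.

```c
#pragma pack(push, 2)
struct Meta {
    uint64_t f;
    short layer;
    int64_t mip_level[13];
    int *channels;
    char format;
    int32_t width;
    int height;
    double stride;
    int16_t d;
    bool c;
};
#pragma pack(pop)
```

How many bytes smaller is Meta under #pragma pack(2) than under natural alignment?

natural layout:
  f at 0 (size 8, align 8) → ends 8
  layer at 8 (size 2, align 2) → ends 10
  pad 6 to align 8 for mip_level
  mip_level at 16 (size 104, align 8) → ends 120
  channels at 120 (size 8, align 8) → ends 128
  format at 128 (size 1, align 1) → ends 129
  pad 3 to align 4 for width
  width at 132 (size 4, align 4) → ends 136
  height at 136 (size 4, align 4) → ends 140
  pad 4 to align 8 for stride
  stride at 144 (size 8, align 8) → ends 152
  d at 152 (size 2, align 2) → ends 154
  c at 154 (size 1, align 1) → ends 155
  tail pad 5 to reach multiple of 8
  total 160 bytes, alignment 8
packed(2) layout:
  f at 0 (size 8, align 2) → ends 8
  layer at 8 (size 2, align 2) → ends 10
  mip_level at 10 (size 104, align 2) → ends 114
  channels at 114 (size 8, align 2) → ends 122
  format at 122 (size 1, align 1) → ends 123
  pad 1 to align 2 for width
  width at 124 (size 4, align 2) → ends 128
  height at 128 (size 4, align 2) → ends 132
  stride at 132 (size 8, align 2) → ends 140
  d at 140 (size 2, align 2) → ends 142
  c at 142 (size 1, align 1) → ends 143
  tail pad 1 to reach multiple of 2
  total 144 bytes, alignment 2
160 − 144 = 16

16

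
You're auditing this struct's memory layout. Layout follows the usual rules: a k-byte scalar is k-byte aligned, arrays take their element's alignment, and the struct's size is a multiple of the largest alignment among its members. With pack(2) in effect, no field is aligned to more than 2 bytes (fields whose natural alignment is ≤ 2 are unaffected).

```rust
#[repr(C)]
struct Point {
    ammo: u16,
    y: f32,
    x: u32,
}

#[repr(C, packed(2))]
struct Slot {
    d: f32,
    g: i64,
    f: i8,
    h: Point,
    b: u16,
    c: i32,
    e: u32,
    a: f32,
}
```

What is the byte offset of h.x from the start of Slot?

Point: @0: ammo [2B, align 2] → 2; +2 pad (align 4); @4: y [4B, align 4] → 8; @8: x [4B, align 4] → 12; size 12, align 4
@0: d [4B, align 2] → 4
@4: g [8B, align 2] → 12
@12: f [1B, align 1] → 13
+1 pad (align 2)
@14: h [12B, align 2] → 26
within Point: x at 8
14 + 8 = 22

22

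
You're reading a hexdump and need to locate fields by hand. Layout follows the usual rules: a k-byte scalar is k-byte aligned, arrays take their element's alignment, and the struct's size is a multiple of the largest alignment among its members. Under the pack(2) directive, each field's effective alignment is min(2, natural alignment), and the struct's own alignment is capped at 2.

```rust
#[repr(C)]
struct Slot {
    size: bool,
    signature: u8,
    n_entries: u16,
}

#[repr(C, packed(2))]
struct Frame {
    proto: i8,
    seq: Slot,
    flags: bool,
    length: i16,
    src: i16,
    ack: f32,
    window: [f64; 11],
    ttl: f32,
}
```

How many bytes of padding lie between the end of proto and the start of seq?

Slot: size at 0 (size 1, align 1) → ends 1; signature at 1 (size 1, align 1) → ends 2; n_entries at 2 (size 2, align 2) → ends 4; total 4 bytes, alignment 2
proto at 0 (size 1, align 1) → ends 1
pad 1 to align 2 for seq
seq at 2 (size 4, align 2) → ends 6

1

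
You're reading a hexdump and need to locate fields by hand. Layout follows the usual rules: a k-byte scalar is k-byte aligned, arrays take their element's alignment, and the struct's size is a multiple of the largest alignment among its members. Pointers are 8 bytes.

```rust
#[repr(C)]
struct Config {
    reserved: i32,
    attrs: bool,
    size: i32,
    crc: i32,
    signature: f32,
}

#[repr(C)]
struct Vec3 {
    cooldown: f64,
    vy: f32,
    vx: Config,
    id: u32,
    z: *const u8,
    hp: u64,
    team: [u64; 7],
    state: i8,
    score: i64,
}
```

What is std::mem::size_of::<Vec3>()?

128 bytes

Config: 0..4  reserved  (4B, 4-aligned); 4..5  attrs  (1B, 1-aligned); 5..8  -- padding (3B); 8..12  size  (4B, 4-aligned); 12..16  crc  (4B, 4-aligned); 16..20  signature  (4B, 4-aligned); sizeof = 20, alignof = 4
0..8  cooldown  (8B, 8-aligned)
8..12  vy  (4B, 4-aligned)
12..32  vx  (20B, 4-aligned)
32..36  id  (4B, 4-aligned)
36..40  -- padding (4B)
40..48  z  (8B, 8-aligned)
48..56  hp  (8B, 8-aligned)
56..112  team  (56B, 8-aligned)
112..113  state  (1B, 1-aligned)
113..120  -- padding (7B)
120..128  score  (8B, 8-aligned)
sizeof = 128, alignof = 8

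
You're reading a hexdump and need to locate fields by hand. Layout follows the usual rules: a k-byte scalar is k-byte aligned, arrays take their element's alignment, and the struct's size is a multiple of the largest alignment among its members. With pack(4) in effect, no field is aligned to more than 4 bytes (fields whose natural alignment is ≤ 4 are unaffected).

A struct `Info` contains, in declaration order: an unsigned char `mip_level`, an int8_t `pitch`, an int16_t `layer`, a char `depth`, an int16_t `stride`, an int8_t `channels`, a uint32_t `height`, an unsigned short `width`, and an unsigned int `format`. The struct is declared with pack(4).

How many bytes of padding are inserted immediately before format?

@0: mip_level [1B, align 1] → 1
@1: pitch [1B, align 1] → 2
@2: layer [2B, align 2] → 4
@4: depth [1B, align 1] → 5
+1 pad (align 2)
@6: stride [2B, align 2] → 8
@8: channels [1B, align 1] → 9
+3 pad (align 4)
@12: height [4B, align 4] → 16
@16: width [2B, align 2] → 18
+2 pad (align 4)
@20: format [4B, align 4] → 24

2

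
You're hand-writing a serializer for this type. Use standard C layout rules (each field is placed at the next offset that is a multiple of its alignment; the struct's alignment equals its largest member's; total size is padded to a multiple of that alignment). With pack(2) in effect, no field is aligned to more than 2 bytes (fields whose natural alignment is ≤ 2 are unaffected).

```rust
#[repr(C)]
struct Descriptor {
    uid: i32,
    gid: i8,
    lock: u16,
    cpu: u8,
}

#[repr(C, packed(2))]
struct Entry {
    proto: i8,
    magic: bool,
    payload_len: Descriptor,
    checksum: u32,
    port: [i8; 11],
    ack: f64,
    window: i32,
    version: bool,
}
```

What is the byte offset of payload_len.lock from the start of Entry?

8

Descriptor: @0: uid [4B, align 4] → 4; @4: gid [1B, align 1] → 5; +1 pad (align 2); @6: lock [2B, align 2] → 8; @8: cpu [1B, align 1] → 9; +3 tail pad (align 4); size 12, align 4
@0: proto [1B, align 1] → 1
@1: magic [1B, align 1] → 2
@2: payload_len [12B, align 2] → 14
within Descriptor: lock at 6
2 + 6 = 8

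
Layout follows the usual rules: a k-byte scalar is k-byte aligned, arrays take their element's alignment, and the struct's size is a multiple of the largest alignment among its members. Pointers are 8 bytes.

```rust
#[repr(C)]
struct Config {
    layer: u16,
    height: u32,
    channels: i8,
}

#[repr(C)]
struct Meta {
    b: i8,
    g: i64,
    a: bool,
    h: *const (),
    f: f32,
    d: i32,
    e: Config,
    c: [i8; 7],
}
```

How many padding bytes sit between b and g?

7

Config: layer at 0 (size 2, align 2) → ends 2; pad 2 to align 4 for height; height at 4 (size 4, align 4) → ends 8; channels at 8 (size 1, align 1) → ends 9; tail pad 3 to reach multiple of 4; total 12 bytes, alignment 4
b at 0 (size 1, align 1) → ends 1
pad 7 to align 8 for g
g at 8 (size 8, align 8) → ends 16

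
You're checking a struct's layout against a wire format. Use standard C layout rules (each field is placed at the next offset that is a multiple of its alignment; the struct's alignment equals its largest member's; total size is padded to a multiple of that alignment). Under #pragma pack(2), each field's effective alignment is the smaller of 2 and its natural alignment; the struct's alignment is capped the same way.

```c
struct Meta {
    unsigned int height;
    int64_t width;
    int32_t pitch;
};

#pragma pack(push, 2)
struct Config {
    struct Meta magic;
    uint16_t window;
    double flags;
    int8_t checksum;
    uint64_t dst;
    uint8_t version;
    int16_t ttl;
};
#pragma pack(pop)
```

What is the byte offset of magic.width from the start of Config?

Meta: 0..4  height  (4B, 4-aligned); 4..8  -- padding (4B); 8..16  width  (8B, 8-aligned); 16..20  pitch  (4B, 4-aligned); 20..24  -- tail padding (4B); sizeof = 24, alignof = 8
0..24  magic  (24B, 2-aligned)
within Meta: width at 8
0 + 8 = 8

8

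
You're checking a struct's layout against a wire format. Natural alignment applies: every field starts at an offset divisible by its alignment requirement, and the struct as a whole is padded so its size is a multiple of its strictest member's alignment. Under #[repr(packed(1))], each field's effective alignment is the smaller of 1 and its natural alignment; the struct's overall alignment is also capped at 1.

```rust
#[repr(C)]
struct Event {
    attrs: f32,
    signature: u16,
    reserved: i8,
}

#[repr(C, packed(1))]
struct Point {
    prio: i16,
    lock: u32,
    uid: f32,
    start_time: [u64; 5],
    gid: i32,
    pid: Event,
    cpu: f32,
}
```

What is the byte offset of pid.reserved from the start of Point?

60

Event: 0..4  attrs  (4B, 4-aligned); 4..6  signature  (2B, 2-aligned); 6..7  reserved  (1B, 1-aligned); 7..8  -- tail padding (1B); sizeof = 8, alignof = 4
0..2  prio  (2B, 1-aligned)
2..6  lock  (4B, 1-aligned)
6..10  uid  (4B, 1-aligned)
10..50  start_time  (40B, 1-aligned)
50..54  gid  (4B, 1-aligned)
54..62  pid  (8B, 1-aligned)
within Event: reserved at 6
54 + 6 = 60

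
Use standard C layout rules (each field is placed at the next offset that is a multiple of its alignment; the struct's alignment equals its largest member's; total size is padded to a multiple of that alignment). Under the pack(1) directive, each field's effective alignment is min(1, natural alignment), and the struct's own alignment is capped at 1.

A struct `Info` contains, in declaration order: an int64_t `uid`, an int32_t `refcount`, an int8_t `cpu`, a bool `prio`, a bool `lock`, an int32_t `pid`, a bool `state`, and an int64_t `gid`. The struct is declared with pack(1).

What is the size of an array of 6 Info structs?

0..8  uid  (8B, 1-aligned)
8..12  refcount  (4B, 1-aligned)
12..13  cpu  (1B, 1-aligned)
13..14  prio  (1B, 1-aligned)
14..15  lock  (1B, 1-aligned)
15..19  pid  (4B, 1-aligned)
19..20  state  (1B, 1-aligned)
20..28  gid  (8B, 1-aligned)
sizeof = 28, alignof = 1
array of 6: 6 × 28 = 168

168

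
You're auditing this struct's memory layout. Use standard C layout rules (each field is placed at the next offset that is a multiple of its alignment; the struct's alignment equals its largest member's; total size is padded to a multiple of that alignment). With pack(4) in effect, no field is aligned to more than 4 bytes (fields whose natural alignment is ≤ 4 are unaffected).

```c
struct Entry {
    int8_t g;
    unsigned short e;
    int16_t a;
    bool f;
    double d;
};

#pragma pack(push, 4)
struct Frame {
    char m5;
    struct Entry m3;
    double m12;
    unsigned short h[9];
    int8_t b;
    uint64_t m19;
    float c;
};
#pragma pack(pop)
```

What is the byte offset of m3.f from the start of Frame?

Entry: 0..1  g  (1B, 1-aligned); 1..2  -- padding (1B); 2..4  e  (2B, 2-aligned); 4..6  a  (2B, 2-aligned); 6..7  f  (1B, 1-aligned); 7..8  -- padding (1B); 8..16  d  (8B, 8-aligned); sizeof = 16, alignof = 8
0..1  m5  (1B, 1-aligned)
1..4  -- padding (3B)
4..20  m3  (16B, 4-aligned)
within Entry: f at 6
4 + 6 = 10

10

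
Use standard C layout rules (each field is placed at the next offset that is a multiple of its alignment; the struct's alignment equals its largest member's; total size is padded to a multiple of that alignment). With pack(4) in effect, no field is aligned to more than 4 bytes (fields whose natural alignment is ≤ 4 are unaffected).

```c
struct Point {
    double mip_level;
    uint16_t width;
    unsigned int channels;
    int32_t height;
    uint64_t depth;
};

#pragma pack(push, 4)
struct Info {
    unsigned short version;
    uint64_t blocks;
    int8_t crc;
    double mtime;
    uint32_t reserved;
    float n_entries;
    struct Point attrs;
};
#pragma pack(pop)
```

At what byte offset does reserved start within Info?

24

Point: mip_level at 0 (size 8, align 8) → ends 8; width at 8 (size 2, align 2) → ends 10; pad 2 to align 4 for channels; channels at 12 (size 4, align 4) → ends 16; height at 16 (size 4, align 4) → ends 20; pad 4 to align 8 for depth; depth at 24 (size 8, align 8) → ends 32; total 32 bytes, alignment 8
version at 0 (size 2, align 2) → ends 2
pad 2 to align 4 for blocks
blocks at 4 (size 8, align 4) → ends 12
crc at 12 (size 1, align 1) → ends 13
pad 3 to align 4 for mtime
mtime at 16 (size 8, align 4) → ends 24
reserved at 24 (size 4, align 4) → ends 28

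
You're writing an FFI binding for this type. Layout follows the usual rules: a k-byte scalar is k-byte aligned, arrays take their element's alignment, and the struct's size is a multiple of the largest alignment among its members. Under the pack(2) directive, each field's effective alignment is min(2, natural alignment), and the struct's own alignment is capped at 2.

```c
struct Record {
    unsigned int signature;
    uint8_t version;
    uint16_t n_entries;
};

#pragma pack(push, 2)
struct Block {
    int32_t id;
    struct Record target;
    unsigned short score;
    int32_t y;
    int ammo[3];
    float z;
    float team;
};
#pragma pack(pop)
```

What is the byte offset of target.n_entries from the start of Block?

10

Record: 0..4  signature  (4B, 4-aligned); 4..5  version  (1B, 1-aligned); 5..6  -- padding (1B); 6..8  n_entries  (2B, 2-aligned); sizeof = 8, alignof = 4
0..4  id  (4B, 2-aligned)
4..12  target  (8B, 2-aligned)
within Record: n_entries at 6
4 + 6 = 10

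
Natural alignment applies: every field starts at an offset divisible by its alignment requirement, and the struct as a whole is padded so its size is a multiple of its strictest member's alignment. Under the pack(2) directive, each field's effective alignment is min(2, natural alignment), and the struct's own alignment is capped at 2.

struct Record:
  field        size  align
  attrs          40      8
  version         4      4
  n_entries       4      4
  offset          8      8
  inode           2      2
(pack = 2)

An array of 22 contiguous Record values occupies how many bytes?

@0: attrs [40B, align 2] → 40
@40: version [4B, align 2] → 44
@44: n_entries [4B, align 2] → 48
@48: offset [8B, align 2] → 56
@56: inode [2B, align 2] → 58
size 58, align 2
array of 22: 22 × 58 = 1276

1276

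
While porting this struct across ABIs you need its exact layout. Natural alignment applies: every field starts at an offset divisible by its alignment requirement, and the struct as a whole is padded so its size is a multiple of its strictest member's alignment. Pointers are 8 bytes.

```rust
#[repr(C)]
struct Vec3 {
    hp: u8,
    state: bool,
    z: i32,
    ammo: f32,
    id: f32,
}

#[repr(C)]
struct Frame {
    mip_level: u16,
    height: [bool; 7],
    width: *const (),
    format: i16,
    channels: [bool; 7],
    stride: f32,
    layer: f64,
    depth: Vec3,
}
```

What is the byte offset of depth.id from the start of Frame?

60

Vec3: 0..1  hp  (1B, 1-aligned); 1..2  state  (1B, 1-aligned); 2..4  -- padding (2B); 4..8  z  (4B, 4-aligned); 8..12  ammo  (4B, 4-aligned); 12..16  id  (4B, 4-aligned); sizeof = 16, alignof = 4
0..2  mip_level  (2B, 2-aligned)
2..9  height  (7B, 1-aligned)
9..16  -- padding (7B)
16..24  width  (8B, 8-aligned)
24..26  format  (2B, 2-aligned)
26..33  channels  (7B, 1-aligned)
33..36  -- padding (3B)
36..40  stride  (4B, 4-aligned)
40..48  layer  (8B, 8-aligned)
48..64  depth  (16B, 4-aligned)
within Vec3: id at 12
48 + 12 = 60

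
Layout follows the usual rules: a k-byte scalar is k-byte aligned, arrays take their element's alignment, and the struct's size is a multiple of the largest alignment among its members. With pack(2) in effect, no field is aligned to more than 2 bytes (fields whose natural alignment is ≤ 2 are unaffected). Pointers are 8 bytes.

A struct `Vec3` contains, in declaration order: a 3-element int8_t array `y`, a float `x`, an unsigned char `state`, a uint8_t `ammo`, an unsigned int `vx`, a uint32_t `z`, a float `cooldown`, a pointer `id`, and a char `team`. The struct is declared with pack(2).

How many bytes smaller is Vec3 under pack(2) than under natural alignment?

natural layout:
  y at 0 (size 3, align 1) → ends 3
  pad 1 to align 4 for x
  x at 4 (size 4, align 4) → ends 8
  state at 8 (size 1, align 1) → ends 9
  ammo at 9 (size 1, align 1) → ends 10
  pad 2 to align 4 for vx
  vx at 12 (size 4, align 4) → ends 16
  z at 16 (size 4, align 4) → ends 20
  cooldown at 20 (size 4, align 4) → ends 24
  id at 24 (size 8, align 8) → ends 32
  team at 32 (size 1, align 1) → ends 33
  tail pad 7 to reach multiple of 8
  total 40 bytes, alignment 8
packed(2) layout:
  y at 0 (size 3, align 1) → ends 3
  pad 1 to align 2 for x
  x at 4 (size 4, align 2) → ends 8
  state at 8 (size 1, align 1) → ends 9
  ammo at 9 (size 1, align 1) → ends 10
  vx at 10 (size 4, align 2) → ends 14
  z at 14 (size 4, align 2) → ends 18
  cooldown at 18 (size 4, align 2) → ends 22
  id at 22 (size 8, align 2) → ends 30
  team at 30 (size 1, align 1) → ends 31
  tail pad 1 to reach multiple of 2
  total 32 bytes, alignment 2
40 − 32 = 8

8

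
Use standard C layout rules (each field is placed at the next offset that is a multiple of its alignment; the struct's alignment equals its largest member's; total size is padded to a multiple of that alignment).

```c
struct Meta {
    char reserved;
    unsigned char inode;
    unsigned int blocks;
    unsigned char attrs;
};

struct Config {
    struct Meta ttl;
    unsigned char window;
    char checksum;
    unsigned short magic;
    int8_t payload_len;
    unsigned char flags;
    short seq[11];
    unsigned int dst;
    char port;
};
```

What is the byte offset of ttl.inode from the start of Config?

1

Meta: @0: reserved [1B, align 1] → 1; @1: inode [1B, align 1] → 2; +2 pad (align 4); @4: blocks [4B, align 4] → 8; @8: attrs [1B, align 1] → 9; +3 tail pad (align 4); size 12, align 4
@0: ttl [12B, align 4] → 12
within Meta: inode at 1
0 + 1 = 1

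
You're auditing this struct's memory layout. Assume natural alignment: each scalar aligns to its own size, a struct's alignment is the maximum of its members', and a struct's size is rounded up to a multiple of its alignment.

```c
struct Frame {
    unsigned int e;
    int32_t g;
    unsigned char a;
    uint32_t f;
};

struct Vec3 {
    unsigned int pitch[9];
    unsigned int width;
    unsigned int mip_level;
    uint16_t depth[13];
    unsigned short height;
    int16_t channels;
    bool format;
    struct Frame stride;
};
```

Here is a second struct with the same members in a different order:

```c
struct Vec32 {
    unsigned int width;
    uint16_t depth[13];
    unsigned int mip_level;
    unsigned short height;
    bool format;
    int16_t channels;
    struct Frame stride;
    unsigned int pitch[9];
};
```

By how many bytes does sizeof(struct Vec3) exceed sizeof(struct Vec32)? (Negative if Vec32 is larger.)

-4

Frame: e at 0 (size 4, align 4) → ends 4; g at 4 (size 4, align 4) → ends 8; a at 8 (size 1, align 1) → ends 9; pad 3 to align 4 for f; f at 12 (size 4, align 4) → ends 16; total 16 bytes, alignment 4
pitch at 0 (size 36, align 4) → ends 36
width at 36 (size 4, align 4) → ends 40
mip_level at 40 (size 4, align 4) → ends 44
depth at 44 (size 26, align 2) → ends 70
height at 70 (size 2, align 2) → ends 72
channels at 72 (size 2, align 2) → ends 74
format at 74 (size 1, align 1) → ends 75
pad 1 to align 4 for stride
stride at 76 (size 16, align 4) → ends 92
total 92 bytes, alignment 4
— Vec32 —
width at 0 (size 4, align 4) → ends 4
depth at 4 (size 26, align 2) → ends 30
pad 2 to align 4 for mip_level
mip_level at 32 (size 4, align 4) → ends 36
height at 36 (size 2, align 2) → ends 38
format at 38 (size 1, align 1) → ends 39
pad 1 to align 2 for channels
channels at 40 (size 2, align 2) → ends 42
pad 2 to align 4 for stride
stride at 44 (size 16, align 4) → ends 60
pitch at 60 (size 36, align 4) → ends 96
total 96 bytes, alignment 4
92 − 96 = -4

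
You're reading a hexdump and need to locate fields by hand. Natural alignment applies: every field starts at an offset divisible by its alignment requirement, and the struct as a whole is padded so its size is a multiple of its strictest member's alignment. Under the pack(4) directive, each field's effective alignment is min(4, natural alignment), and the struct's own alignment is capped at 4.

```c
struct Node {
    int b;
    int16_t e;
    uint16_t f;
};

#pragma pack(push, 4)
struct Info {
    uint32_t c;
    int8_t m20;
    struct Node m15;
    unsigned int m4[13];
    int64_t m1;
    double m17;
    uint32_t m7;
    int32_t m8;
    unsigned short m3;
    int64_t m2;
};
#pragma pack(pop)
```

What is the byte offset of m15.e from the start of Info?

Node: @0: b [4B, align 4] → 4; @4: e [2B, align 2] → 6; @6: f [2B, align 2] → 8; size 8, align 4
@0: c [4B, align 4] → 4
@4: m20 [1B, align 1] → 5
+3 pad (align 4)
@8: m15 [8B, align 4] → 16
within Node: e at 4
8 + 4 = 12

12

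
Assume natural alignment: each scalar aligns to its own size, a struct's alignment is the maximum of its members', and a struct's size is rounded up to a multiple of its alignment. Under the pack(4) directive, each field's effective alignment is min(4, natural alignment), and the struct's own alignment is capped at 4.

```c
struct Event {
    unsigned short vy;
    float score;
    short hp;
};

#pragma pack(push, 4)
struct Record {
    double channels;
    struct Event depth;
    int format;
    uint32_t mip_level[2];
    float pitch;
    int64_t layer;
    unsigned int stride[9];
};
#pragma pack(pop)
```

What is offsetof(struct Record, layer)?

36

Event: @0: vy [2B, align 2] → 2; +2 pad (align 4); @4: score [4B, align 4] → 8; @8: hp [2B, align 2] → 10; +2 tail pad (align 4); size 12, align 4
@0: channels [8B, align 4] → 8
@8: depth [12B, align 4] → 20
@20: format [4B, align 4] → 24
@24: mip_level [8B, align 4] → 32
@32: pitch [4B, align 4] → 36
@36: layer [8B, align 4] → 44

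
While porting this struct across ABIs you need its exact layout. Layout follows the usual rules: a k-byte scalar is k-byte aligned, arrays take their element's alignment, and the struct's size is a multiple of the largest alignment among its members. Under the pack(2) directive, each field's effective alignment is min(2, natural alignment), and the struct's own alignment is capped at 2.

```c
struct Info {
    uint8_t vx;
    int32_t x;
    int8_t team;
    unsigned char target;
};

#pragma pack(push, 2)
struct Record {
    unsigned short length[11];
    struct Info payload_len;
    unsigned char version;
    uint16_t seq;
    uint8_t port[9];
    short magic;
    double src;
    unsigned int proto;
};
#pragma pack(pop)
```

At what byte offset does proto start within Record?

Info: 0..1  vx  (1B, 1-aligned); 1..4  -- padding (3B); 4..8  x  (4B, 4-aligned); 8..9  team  (1B, 1-aligned); 9..10  target  (1B, 1-aligned); 10..12  -- tail padding (2B); sizeof = 12, alignof = 4
0..22  length  (22B, 2-aligned)
22..34  payload_len  (12B, 2-aligned)
34..35  version  (1B, 1-aligned)
35..36  -- padding (1B)
36..38  seq  (2B, 2-aligned)
38..47  port  (9B, 1-aligned)
47..48  -- padding (1B)
48..50  magic  (2B, 2-aligned)
50..58  src  (8B, 2-aligned)
58..62  proto  (4B, 2-aligned)

58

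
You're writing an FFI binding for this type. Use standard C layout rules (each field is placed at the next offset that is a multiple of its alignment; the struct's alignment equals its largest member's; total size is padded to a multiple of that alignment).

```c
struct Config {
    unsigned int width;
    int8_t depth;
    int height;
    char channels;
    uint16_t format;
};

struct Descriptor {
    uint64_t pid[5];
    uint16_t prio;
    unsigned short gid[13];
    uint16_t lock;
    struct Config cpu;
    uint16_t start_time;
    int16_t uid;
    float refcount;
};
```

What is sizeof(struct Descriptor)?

Config: width at 0 (size 4, align 4) → ends 4; depth at 4 (size 1, align 1) → ends 5; pad 3 to align 4 for height; height at 8 (size 4, align 4) → ends 12; channels at 12 (size 1, align 1) → ends 13; pad 1 to align 2 for format; format at 14 (size 2, align 2) → ends 16; total 16 bytes, alignment 4
pid at 0 (size 40, align 8) → ends 40
prio at 40 (size 2, align 2) → ends 42
gid at 42 (size 26, align 2) → ends 68
lock at 68 (size 2, align 2) → ends 70
pad 2 to align 4 for cpu
cpu at 72 (size 16, align 4) → ends 88
start_time at 88 (size 2, align 2) → ends 90
uid at 90 (size 2, align 2) → ends 92
refcount at 92 (size 4, align 4) → ends 96
total 96 bytes, alignment 8

96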